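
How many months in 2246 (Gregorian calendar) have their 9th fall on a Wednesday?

Check the 9th of each month of 2246: Jan 9: Fri, Feb 9: Mon, Mar 9: Mon, Apr 9: Thu, May 9: Sat, Jun 9: Tue, Jul 9: Thu, Aug 9: Sun, Sep 9: Wed, Oct 9: Fri, Nov 9: Mon, Dec 9: Wed.
Wednesday occurs in September, December — 2 months.

2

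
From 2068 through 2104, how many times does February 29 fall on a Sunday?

1

Leap years in 2068–2104: 9 of them.
Feb 29 weekday advances by 5 (mod 7) from one leap year to the next four years later (or differs when a century non-leap intervenes).
Leap-day weekdays: 2068:Wed 2072:Mon 2076:Sat 2080:Thu 2084:Tue 2088:Sun✓ 2092:Fri 2096:Wed 2104:Fri
Sunday: 2088 → 1.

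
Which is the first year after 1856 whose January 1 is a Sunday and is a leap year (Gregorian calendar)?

1860

Jan 1 advances by 2 weekdays after a leap year and by 1 after a common year.
1856: Jan 1 is Tuesday (leap).
1857: Thursday
1858: Friday
1859: Saturday
1860: Sunday (leap)
1860 begins on a Sunday and is a leap year.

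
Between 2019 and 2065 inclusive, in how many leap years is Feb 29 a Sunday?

Leap years in 2019–2065: 12 of them.
Feb 29 weekday advances by 5 (mod 7) from one leap year to the next four years later (or differs when a century non-leap intervenes).
Leap-day weekdays: 2020:Sat 2024:Thu 2028:Tue 2032:Sun✓ 2036:Fri 2040:Wed 2044:Mon 2048:Sat 2052:Thu 2056:Tue 2060:Sun✓ 2064:Fri
Sunday: 2032, 2060 → 2.

2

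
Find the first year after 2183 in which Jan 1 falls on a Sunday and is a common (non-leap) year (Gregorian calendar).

2186

Jan 1 advances by 2 weekdays after a leap year and by 1 after a common year.
2183: Jan 1 is Wednesday.
2184: Thursday (leap)
2185: Saturday
2186: Sunday
2186 begins on a Sunday and is a common year.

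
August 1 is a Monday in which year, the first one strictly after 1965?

1966

From one year to the next, a fixed date's weekday advances by 1, or by 2 when a Feb 29 lies between the two dates.
1965: August 1 is Sunday.
1966: Monday (+1)
August 1 falls on a Monday in 1966.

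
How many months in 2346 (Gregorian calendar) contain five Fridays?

4

A month of length L has five Fridays iff its first Friday is on day ≤ L−28 (so day 1–3 in a 31-day month, 1–2 in a 30-day month, day 1 in a leap February).
Checking each month of 2346: Jan starts Tue (31d); Feb starts Fri (28d); Mar starts Fri (31d) ✓; Apr starts Mon (30d); May starts Wed (31d) ✓; Jun starts Sat (30d); Jul starts Mon (31d); Aug starts Thu (31d) ✓; Sep starts Sun (30d); Oct starts Tue (31d); Nov starts Fri (30d) ✓; Dec starts Sun (31d).
Five-Friday months: March, May, August, November → 4.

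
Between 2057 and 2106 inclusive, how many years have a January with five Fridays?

21

January has 31 days; it has five Fridays when Friday falls among the first (month-length − 28) days — i.e. when January 1 is one of Friday/Thursday/Wednesday.
January 1 by year: 2057:Mon 2058:Tue 2059:Wed✓ 2060:Thu✓ 2061:Sat 2062:Sun 2063:Mon 2064:Tue 2065:Thu✓ 2066:Fri✓ 2067:Sat 2068:Sun 2069:Tue 2070:Wed✓ 2071:Thu✓ …(20 more)… 2092:Tue 2093:Thu✓ 2094:Fri✓ 2095:Sat 2096:Sun 2097:Tue 2098:Wed✓ 2099:Thu✓ 2100:Fri✓ 2101:Sat 2102:Sun 2103:Mon 2104:Tue 2105:Thu✓ 2106:Fri✓
Years with five Fridays: 2059, 2060, 2065, 2066, 2070, 2071, 2072, 2076, 2077, 2081, 2082, 2083, 2087, 2088, 2093, 2094, 2098, 2099, 2100, 2105, 2106 → 21.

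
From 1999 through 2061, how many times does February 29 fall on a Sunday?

3

Leap years in 1999–2061: 16 of them.
Feb 29 weekday advances by 5 (mod 7) from one leap year to the next four years later (or differs when a century non-leap intervenes).
Leap-day weekdays: 2000:Tue 2004:Sun✓ 2008:Fri 2012:Wed 2016:Mon 2020:Sat 2024:Thu 2028:Tue 2032:Sun✓ 2036:Fri 2040:Wed 2044:Mon 2048:Sat 2052:Thu 2056:Tue 2060:Sun✓
Sunday: 2004, 2032, 2060 → 3.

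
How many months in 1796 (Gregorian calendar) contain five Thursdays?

4

A month of length L has five Thursdays iff its first Thursday is on day ≤ L−28 (so day 1–3 in a 31-day month, 1–2 in a 30-day month, day 1 in a leap February).
Checking each month of 1796: Jan starts Fri (31d); Feb starts Mon (29d); Mar starts Tue (31d) ✓; Apr starts Fri (30d); May starts Sun (31d); Jun starts Wed (30d) ✓; Jul starts Fri (31d); Aug starts Mon (31d); Sep starts Thu (30d) ✓; Oct starts Sat (31d); Nov starts Tue (30d); Dec starts Thu (31d) ✓.
Five-Thursday months: March, June, September, December → 4.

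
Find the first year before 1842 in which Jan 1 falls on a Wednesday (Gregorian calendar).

Jan 1 advances by 2 weekdays after a leap year and by 1 after a common year.
1842: Jan 1 is Saturday.
1841: Friday
1840: Wednesday (leap)
1840 begins on a Wednesday

1840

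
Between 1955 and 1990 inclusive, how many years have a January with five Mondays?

January has 31 days; it has five Mondays when Monday falls among the first (month-length − 28) days — i.e. when January 1 is one of Monday/Sunday/Saturday.
January 1 by year: 1955:Sat✓ 1956:Sun✓ 1957:Tue 1958:Wed 1959:Thu 1960:Fri 1961:Sun✓ 1962:Mon✓ 1963:Tue 1964:Wed 1965:Fri 1966:Sat✓ 1967:Sun✓ 1968:Mon✓ 1969:Wed …(6 more)… 1976:Thu 1977:Sat✓ 1978:Sun✓ 1979:Mon✓ 1980:Tue 1981:Thu 1982:Fri 1983:Sat✓ 1984:Sun✓ 1985:Tue 1986:Wed 1987:Thu 1988:Fri 1989:Sun✓ 1990:Mon✓
Years with five Mondays: 1955, 1956, 1961, 1962, 1966, 1967, 1968, 1972, 1973, 1977, 1978, 1979, 1983, 1984, 1989, 1990 → 16.

16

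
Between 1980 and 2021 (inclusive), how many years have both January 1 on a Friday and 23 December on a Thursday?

Check each year's weekday for January 1 and 23 December:
  1980: Tue/Tue  1981: Thu/Wed  1982: Fri/Thu ✓  1983: Sat/Fri  1984: Sun/Sun  1985: Tue/Mon  1986: Wed/Tue  1987: Thu/Wed  1988: Fri/Fri  1989: Sun/Sat  1990: Mon/Sun  1991: Tue/Mon  1992: Wed/Wed  1993: Fri/Thu ✓  …(14 more)…  2008: Tue/Tue  2009: Thu/Wed  2010: Fri/Thu ✓  2011: Sat/Fri  2012: Sun/Sun  2013: Tue/Mon  2014: Wed/Tue  2015: Thu/Wed  2016: Fri/Fri  2017: Sun/Sat  2018: Mon/Sun  2019: Tue/Mon  2020: Wed/Wed  2021: Fri/Thu ✓
Both conditions hold in: 1982, 1993, 1999, 2010, 2021 — 5.

5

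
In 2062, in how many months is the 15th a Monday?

Check the 15th of each month of 2062: Jan 15: Sun, Feb 15: Wed, Mar 15: Wed, Apr 15: Sat, May 15: Mon, Jun 15: Thu, Jul 15: Sat, Aug 15: Tue, Sep 15: Fri, Oct 15: Sun, Nov 15: Wed, Dec 15: Fri.
Monday occurs in May — 1 month.

1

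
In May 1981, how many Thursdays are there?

4

May 1981 has 31 days and begins on Friday.
The first Thursday is May 7.
Thursdays fall on 7, 14, 21, 28 — that's 4.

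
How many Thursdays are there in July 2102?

4

July 2102 has 31 days and begins on Saturday.
The first Thursday is July 6.
Thursdays fall on 6, 13, 20, 27 — that's 4.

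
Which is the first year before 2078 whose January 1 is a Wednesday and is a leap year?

2076

Jan 1 advances by 2 weekdays after a leap year and by 1 after a common year.
2078: Jan 1 is Saturday.
2077: Friday
2076: Wednesday (leap)
2076 begins on a Wednesday and is a leap year.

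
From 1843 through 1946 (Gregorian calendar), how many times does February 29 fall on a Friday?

3

Leap years in 1843–1946: 25 of them.
Feb 29 weekday advances by 5 (mod 7) from one leap year to the next four years later (or differs when a century non-leap intervenes).
Leap-day weekdays: 1844:Thu 1848:Tue 1852:Sun 1856:Fri✓ 1860:Wed 1864:Mon 1868:Sat 1872:Thu 1876:Tue 1880:Sun 1884:Fri✓ 1888:Wed 1892:Mon 1896:Sat 1904:Mon 1908:Sat 1912:Thu 1916:Tue 1920:Sun 1924:Fri✓ 1928:Wed 1932:Mon 1936:Sat 1940:Thu 1944:Tue
Friday: 1856, 1884, 1924 → 3.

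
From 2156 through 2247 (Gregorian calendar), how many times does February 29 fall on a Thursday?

Leap years in 2156–2247: 22 of them.
Feb 29 weekday advances by 5 (mod 7) from one leap year to the next four years later (or differs when a century non-leap intervenes).
Leap-day weekdays: 2156:Sun 2160:Fri 2164:Wed 2168:Mon 2172:Sat 2176:Thu✓ 2180:Tue 2184:Sun 2188:Fri 2192:Wed 2196:Mon 2204:Wed 2208:Mon 2212:Sat 2216:Thu✓ 2220:Tue 2224:Sun 2228:Fri 2232:Wed 2236:Mon 2240:Sat 2244:Thu✓
Thursday: 2176, 2216, 2244 → 3.

3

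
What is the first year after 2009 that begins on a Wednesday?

2014

Jan 1 advances by 2 weekdays after a leap year and by 1 after a common year.
2009: Jan 1 is Thursday.
2010: Friday
2011: Saturday
2012: Sunday (leap)
2013: Tuesday
2014: Wednesday
2014 begins on a Wednesday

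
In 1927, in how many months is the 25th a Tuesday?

2

Check the 25th of each month of 1927: Jan 25: Tue, Feb 25: Fri, Mar 25: Fri, Apr 25: Mon, May 25: Wed, Jun 25: Sat, Jul 25: Mon, Aug 25: Thu, Sep 25: Sun, Oct 25: Tue, Nov 25: Fri, Dec 25: Sun.
Tuesday occurs in January, October — 2 months.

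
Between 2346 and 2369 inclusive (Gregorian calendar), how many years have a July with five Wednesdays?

11

July has 31 days; it has five Wednesdays when Wednesday falls among the first (month-length − 28) days — i.e. when July 1 is one of Wednesday/Tuesday/Monday.
July 1 by year: 2346:Mon✓ 2347:Tue✓ 2348:Thu 2349:Fri 2350:Sat 2351:Sun 2352:Tue✓ 2353:Wed✓ 2354:Thu 2355:Fri 2356:Sun 2357:Mon✓ 2358:Tue✓ 2359:Wed✓ 2360:Fri 2361:Sat 2362:Sun 2363:Mon✓ 2364:Wed✓ 2365:Thu 2366:Fri 2367:Sat 2368:Mon✓ 2369:Tue✓
Years with five Wednesdays: 2346, 2347, 2352, 2353, 2357, 2358, 2359, 2363, 2364, 2368, 2369 → 11.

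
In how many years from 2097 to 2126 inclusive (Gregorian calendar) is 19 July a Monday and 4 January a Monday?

4

Check each year's weekday for 19 July and 4 January:
  2097: Fri/Fri  2098: Sat/Sat  2099: Sun/Sun  2100: Mon/Mon ✓  2101: Tue/Tue  2102: Wed/Wed  2103: Thu/Thu  2104: Sat/Fri  2105: Sun/Sun  2106: Mon/Mon ✓  2107: Tue/Tue  2108: Thu/Wed  2109: Fri/Fri  2110: Sat/Sat  2111: Sun/Sun  2112: Tue/Mon  2113: Wed/Wed  2114: Thu/Thu  2115: Fri/Fri  2116: Sun/Sat  2117: Mon/Mon ✓  2118: Tue/Tue  2119: Wed/Wed  2120: Fri/Thu  2121: Sat/Sat  2122: Sun/Sun  2123: Mon/Mon ✓  2124: Wed/Tue  2125: Thu/Thu  2126: Fri/Fri
Both conditions hold in: 2100, 2106, 2117, 2123 — 4.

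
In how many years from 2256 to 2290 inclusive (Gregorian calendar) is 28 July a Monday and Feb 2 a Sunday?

Check each year's weekday for 28 July and Feb 2:
  2256: Mon/Sat  2257: Tue/Mon  2258: Wed/Tue  2259: Thu/Wed  2260: Sat/Thu  2261: Sun/Sat  2262: Mon/Sun ✓  2263: Tue/Mon  2264: Thu/Tue  2265: Fri/Thu  2266: Sat/Fri  2267: Sun/Sat  2268: Tue/Sun  2269: Wed/Tue  …(7 more)…  2277: Sat/Fri  2278: Sun/Sat  2279: Mon/Sun ✓  2280: Wed/Mon  2281: Thu/Wed  2282: Fri/Thu  2283: Sat/Fri  2284: Mon/Sat  2285: Tue/Mon  2286: Wed/Tue  2287: Thu/Wed  2288: Sat/Thu  2289: Sun/Sat  2290: Mon/Sun ✓
Both conditions hold in: 2262, 2273, 2279, 2290 — 4.

4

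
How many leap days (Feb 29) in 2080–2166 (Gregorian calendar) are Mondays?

2

Leap years in 2080–2166: 21 of them.
Feb 29 weekday advances by 5 (mod 7) from one leap year to the next four years later (or differs when a century non-leap intervenes).
Leap-day weekdays: 2080:Thu 2084:Tue 2088:Sun 2092:Fri 2096:Wed 2104:Fri 2108:Wed 2112:Mon✓ 2116:Sat 2120:Thu 2124:Tue 2128:Sun 2132:Fri 2136:Wed 2140:Mon✓ 2144:Sat 2148:Thu 2152:Tue 2156:Sun 2160:Fri 2164:Wed
Monday: 2112, 2140 → 2.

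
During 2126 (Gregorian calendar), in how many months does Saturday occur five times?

4

A month of length L has five Saturdays iff its first Saturday is on day ≤ L−28 (so day 1–3 in a 31-day month, 1–2 in a 30-day month, day 1 in a leap February).
Checking each month of 2126: Jan starts Tue (31d); Feb starts Fri (28d); Mar starts Fri (31d) ✓; Apr starts Mon (30d); May starts Wed (31d); Jun starts Sat (30d) ✓; Jul starts Mon (31d); Aug starts Thu (31d) ✓; Sep starts Sun (30d); Oct starts Tue (31d); Nov starts Fri (30d) ✓; Dec starts Sun (31d).
Five-Saturday months: March, June, August, November → 4.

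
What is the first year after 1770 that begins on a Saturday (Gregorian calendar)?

1774

Jan 1 advances by 2 weekdays after a leap year and by 1 after a common year.
1770: Jan 1 is Monday.
1771: Tuesday
1772: Wednesday (leap)
1773: Friday
1774: Saturday
1774 begins on a Saturday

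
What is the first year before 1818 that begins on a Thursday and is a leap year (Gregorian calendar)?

Jan 1 advances by 2 weekdays after a leap year and by 1 after a common year.
1818: Jan 1 is Thursday.
1817: Wednesday
1816: Monday (leap)
1815: Sunday
1814: Saturday
1813: Friday
1812: Wednesday (leap)
1811: Tuesday
1810: Monday
1809: Sunday
1808: Friday (leap)
1807: Thursday
1806: Wednesday
1805: Tuesday
1804: Sunday (leap)
1803: Saturday
1802: Friday
1801: Thursday
1800: Wednesday
1799: Tuesday
1798: Monday
1797: Sunday
1796: Friday (leap)
1795: Thursday
1794: Wednesday
1793: Tuesday
1792: Sunday (leap)
1791: Saturday
1790: Friday
1789: Thursday
1788: Tuesday (leap)
1787: Monday
1786: Sunday
1785: Saturday
1784: Thursday (leap)
1784 begins on a Thursday and is a leap year.

1784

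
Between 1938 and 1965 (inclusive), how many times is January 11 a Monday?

4

Track January 11's weekday year by year (advancing +1, or +2 across a Feb 29):
  1938: Tue  1939: Wed (+1)  1940: Thu (+1)  1941: Sat (+2)  1942: Sun (+1)
  1943: Mon (+1) ✓  1944: Tue (+1)  1945: Thu (+2)  1946: Fri (+1)  1947: Sat (+1)
  1948: Sun (+1)  1949: Tue (+2)  1950: Wed (+1)  1951: Thu (+1)  1952: Fri (+1)
  1953: Sun (+2)  1954: Mon (+1) ✓  1955: Tue (+1)  1956: Wed (+1)  1957: Fri (+2)
  1958: Sat (+1)  1959: Sun (+1)  1960: Mon (+1) ✓  1961: Wed (+2)  1962: Thu (+1)
  1963: Fri (+1)  1964: Sat (+1)  1965: Mon (+2) ✓
Monday years: 1943, 1954, 1960, 1965 — 4 in total.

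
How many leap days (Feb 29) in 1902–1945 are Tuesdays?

2

Leap years in 1902–1945: 11 of them.
Feb 29 weekday advances by 5 (mod 7) from one leap year to the next four years later (or differs when a century non-leap intervenes).
Leap-day weekdays: 1904:Mon 1908:Sat 1912:Thu 1916:Tue✓ 1920:Sun 1924:Fri 1928:Wed 1932:Mon 1936:Sat 1940:Thu 1944:Tue✓
Tuesday: 1916, 1944 → 2.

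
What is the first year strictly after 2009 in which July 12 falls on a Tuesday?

From one year to the next, a fixed date's weekday advances by 1, or by 2 when a Feb 29 lies between the two dates.
2009: July 12 is Sunday.
2010: Monday (+1)
2011: Tuesday (+1)
July 12 falls on a Tuesday in 2011.

2011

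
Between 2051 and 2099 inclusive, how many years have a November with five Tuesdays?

November has 30 days; it has five Tuesdays when Tuesday falls among the first (month-length − 28) days — i.e. when November 1 is one of Tuesday/Monday.
November 1 by year: 2051:Wed 2052:Fri 2053:Sat 2054:Sun 2055:Mon✓ 2056:Wed 2057:Thu 2058:Fri 2059:Sat 2060:Mon✓ 2061:Tue✓ 2062:Wed 2063:Thu 2064:Sat 2065:Sun …(19 more)… 2085:Thu 2086:Fri 2087:Sat 2088:Mon✓ 2089:Tue✓ 2090:Wed 2091:Thu 2092:Sat 2093:Sun 2094:Mon✓ 2095:Tue✓ 2096:Thu 2097:Fri 2098:Sat 2099:Sun
Years with five Tuesdays: 2055, 2060, 2061, 2066, 2067, 2072, 2077, 2078, 2083, 2088, 2089, 2094, 2095 → 13.

13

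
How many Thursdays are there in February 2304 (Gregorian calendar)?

4

February 2304 has 29 days and begins on Monday.
The first Thursday is February 4.
Thursdays fall on 4, 11, 18, 25 — that's 4.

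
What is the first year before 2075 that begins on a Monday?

Jan 1 advances by 2 weekdays after a leap year and by 1 after a common year.
2075: Jan 1 is Tuesday.
2074: Monday
2074 begins on a Monday

2074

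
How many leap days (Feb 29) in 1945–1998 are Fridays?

2

Leap years in 1945–1998: 13 of them.
Feb 29 weekday advances by 5 (mod 7) from one leap year to the next four years later (or differs when a century non-leap intervenes).
Leap-day weekdays: 1948:Sun 1952:Fri✓ 1956:Wed 1960:Mon 1964:Sat 1968:Thu 1972:Tue 1976:Sun 1980:Fri✓ 1984:Wed 1988:Mon 1992:Sat 1996:Thu
Friday: 1952, 1980 → 2.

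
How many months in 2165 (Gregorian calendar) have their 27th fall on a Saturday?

2

Check the 27th of each month of 2165: Jan 27: Sun, Feb 27: Wed, Mar 27: Wed, Apr 27: Sat, May 27: Mon, Jun 27: Thu, Jul 27: Sat, Aug 27: Tue, Sep 27: Fri, Oct 27: Sun, Nov 27: Wed, Dec 27: Fri.
Saturday occurs in April, July — 2 months.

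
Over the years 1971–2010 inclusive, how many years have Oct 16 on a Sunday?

Track Oct 16's weekday year by year (advancing +1, or +2 across a Feb 29):
  1971: Sat  1972: Mon (+2)  1973: Tue (+1)  1974: Wed (+1)  1975: Thu (+1)
  1976: Sat (+2)  1977: Sun (+1) ✓  1978: Mon (+1)  1979: Tue (+1)  1980: Thu (+2)
  1981: Fri (+1)  1982: Sat (+1)  1983: Sun (+1) ✓  1984: Tue (+2)  … (12 more years) …
  1997: Thu (+1)  1998: Fri (+1)  1999: Sat (+1)  2000: Mon (+2)  2001: Tue (+1)
  2002: Wed (+1)  2003: Thu (+1)  2004: Sat (+2)  2005: Sun (+1) ✓  2006: Mon (+1)
  2007: Tue (+1)  2008: Thu (+2)  2009: Fri (+1)  2010: Sat (+1)
Sunday years: 1977, 1983, 1988, 1994, 2005 — 5 in total.

5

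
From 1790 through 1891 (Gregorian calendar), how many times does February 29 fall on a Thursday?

Leap years in 1790–1891: 24 of them.
Feb 29 weekday advances by 5 (mod 7) from one leap year to the next four years later (or differs when a century non-leap intervenes).
Leap-day weekdays: 1792:Wed 1796:Mon 1804:Wed 1808:Mon 1812:Sat 1816:Thu✓ 1820:Tue 1824:Sun 1828:Fri 1832:Wed 1836:Mon 1840:Sat 1844:Thu✓ 1848:Tue 1852:Sun 1856:Fri 1860:Wed 1864:Mon 1868:Sat 1872:Thu✓ 1876:Tue 1880:Sun 1884:Fri 1888:Wed
Thursday: 1816, 1844, 1872 → 3.

3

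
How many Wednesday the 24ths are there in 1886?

3

Check the 24th of each month of 1886: Jan 24: Sun, Feb 24: Wed, Mar 24: Wed, Apr 24: Sat, May 24: Mon, Jun 24: Thu, Jul 24: Sat, Aug 24: Tue, Sep 24: Fri, Oct 24: Sun, Nov 24: Wed, Dec 24: Fri.
Wednesday occurs in February, March, November — 3 months.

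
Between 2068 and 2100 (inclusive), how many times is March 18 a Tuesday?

Track March 18's weekday year by year (advancing +1, or +2 across a Feb 29):
  2068: Sun  2069: Mon (+1)  2070: Tue (+1) ✓  2071: Wed (+1)  2072: Fri (+2)
  2073: Sat (+1)  2074: Sun (+1)  2075: Mon (+1)  2076: Wed (+2)  2077: Thu (+1)
  2078: Fri (+1)  2079: Sat (+1)  2080: Mon (+2)  2081: Tue (+1) ✓  … (5 more years) …
  2087: Tue (+1) ✓  2088: Thu (+2)  2089: Fri (+1)  2090: Sat (+1)  2091: Sun (+1)
  2092: Tue (+2) ✓  2093: Wed (+1)  2094: Thu (+1)  2095: Fri (+1)  2096: Sun (+2)
  2097: Mon (+1)  2098: Tue (+1) ✓  2099: Wed (+1)  2100: Thu (+1)
Tuesday years: 2070, 2081, 2087, 2092, 2098 — 5 in total.

5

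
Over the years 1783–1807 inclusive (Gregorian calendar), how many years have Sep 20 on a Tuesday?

Track Sep 20's weekday year by year (advancing +1, or +2 across a Feb 29):
  1783: Sat  1784: Mon (+2)  1785: Tue (+1) ✓  1786: Wed (+1)  1787: Thu (+1)
  1788: Sat (+2)  1789: Sun (+1)  1790: Mon (+1)  1791: Tue (+1) ✓  1792: Thu (+2)
  1793: Fri (+1)  1794: Sat (+1)  1795: Sun (+1)  1796: Tue (+2) ✓  1797: Wed (+1)
  1798: Thu (+1)  1799: Fri (+1)  1800: Sat (+1)  1801: Sun (+1)  1802: Mon (+1)
  1803: Tue (+1) ✓  1804: Thu (+2)  1805: Fri (+1)  1806: Sat (+1)  1807: Sun (+1)
Tuesday years: 1785, 1791, 1796, 1803 — 4 in total.

4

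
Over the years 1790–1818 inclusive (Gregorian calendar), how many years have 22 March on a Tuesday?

5

Track 22 March's weekday year by year (advancing +1, or +2 across a Feb 29):
  1790: Mon  1791: Tue (+1) ✓  1792: Thu (+2)  1793: Fri (+1)  1794: Sat (+1)
  1795: Sun (+1)  1796: Tue (+2) ✓  1797: Wed (+1)  1798: Thu (+1)  1799: Fri (+1)
  1800: Sat (+1)  1801: Sun (+1)  1802: Mon (+1)  1803: Tue (+1) ✓  1804: Thu (+2)
  1805: Fri (+1)  1806: Sat (+1)  1807: Sun (+1)  1808: Tue (+2) ✓  1809: Wed (+1)
  1810: Thu (+1)  1811: Fri (+1)  1812: Sun (+2)  1813: Mon (+1)  1814: Tue (+1) ✓
  1815: Wed (+1)  1816: Fri (+2)  1817: Sat (+1)  1818: Sun (+1)
Tuesday years: 1791, 1796, 1803, 1808, 1814 — 5 in total.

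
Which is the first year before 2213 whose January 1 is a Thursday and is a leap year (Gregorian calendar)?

2184

Jan 1 advances by 2 weekdays after a leap year and by 1 after a common year.
2213: Jan 1 is Friday.
2212: Wednesday (leap)
2211: Tuesday
2210: Monday
2209: Sunday
2208: Friday (leap)
2207: Thursday
2206: Wednesday
2205: Tuesday
2204: Sunday (leap)
2203: Saturday
2202: Friday
2201: Thursday
2200: Wednesday
2199: Tuesday
2198: Monday
2197: Sunday
2196: Friday (leap)
2195: Thursday
2194: Wednesday
2193: Tuesday
2192: Sunday (leap)
2191: Saturday
2190: Friday
2189: Thursday
2188: Tuesday (leap)
2187: Monday
2186: Sunday
2185: Saturday
2184: Thursday (leap)
2184 begins on a Thursday and is a leap year.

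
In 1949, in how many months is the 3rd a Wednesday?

Check the 3rd of each month of 1949: Jan 3: Mon, Feb 3: Thu, Mar 3: Thu, Apr 3: Sun, May 3: Tue, Jun 3: Fri, Jul 3: Sun, Aug 3: Wed, Sep 3: Sat, Oct 3: Mon, Nov 3: Thu, Dec 3: Sat.
Wednesday occurs in August — 1 month.

1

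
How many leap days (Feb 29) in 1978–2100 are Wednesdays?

Leap years in 1978–2100: 30 of them.
Feb 29 weekday advances by 5 (mod 7) from one leap year to the next four years later (or differs when a century non-leap intervenes).
Leap-day weekdays: 1980:Fri 1984:Wed✓ 1988:Mon 1992:Sat 1996:Thu 2000:Tue 2004:Sun 2008:Fri 2012:Wed✓ 2016:Mon 2020:Sat 2024:Thu 2028:Tue …(4 more)… 2048:Sat 2052:Thu 2056:Tue 2060:Sun 2064:Fri 2068:Wed✓ 2072:Mon 2076:Sat 2080:Thu 2084:Tue 2088:Sun 2092:Fri 2096:Wed✓
Wednesday: 1984, 2012, 2040, 2068, 2096 → 5.

5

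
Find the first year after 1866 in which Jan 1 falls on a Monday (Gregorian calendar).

Jan 1 advances by 2 weekdays after a leap year and by 1 after a common year.
1866: Jan 1 is Monday.
1867: Tuesday
1868: Wednesday (leap)
1869: Friday
1870: Saturday
1871: Sunday
1872: Monday (leap)
1872 begins on a Monday

1872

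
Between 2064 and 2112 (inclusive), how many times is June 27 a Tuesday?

5

Track June 27's weekday year by year (advancing +1, or +2 across a Feb 29):
  2064: Fri  2065: Sat (+1)  2066: Sun (+1)  2067: Mon (+1)  2068: Wed (+2)
  2069: Thu (+1)  2070: Fri (+1)  2071: Sat (+1)  2072: Mon (+2)  2073: Tue (+1) ✓
  2074: Wed (+1)  2075: Thu (+1)  2076: Sat (+2)  2077: Sun (+1)  … (21 more years) …
  2099: Sat (+1)  2100: Sun (+1)  2101: Mon (+1)  2102: Tue (+1) ✓  2103: Wed (+1)
  2104: Fri (+2)  2105: Sat (+1)  2106: Sun (+1)  2107: Mon (+1)  2108: Wed (+2)
  2109: Thu (+1)  2110: Fri (+1)  2111: Sat (+1)  2112: Mon (+2)
Tuesday years: 2073, 2079, 2084, 2090, 2102 — 5 in total.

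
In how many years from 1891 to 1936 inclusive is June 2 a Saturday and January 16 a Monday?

1

Check each year's weekday for June 2 and January 16:
  1891: Tue/Fri  1892: Thu/Sat  1893: Fri/Mon  1894: Sat/Tue  1895: Sun/Wed  1896: Tue/Thu  1897: Wed/Sat  1898: Thu/Sun  1899: Fri/Mon  1900: Sat/Tue  1901: Sun/Wed  1902: Mon/Thu  1903: Tue/Fri  1904: Thu/Sat  …(18 more)…  1923: Sat/Tue  1924: Mon/Wed  1925: Tue/Fri  1926: Wed/Sat  1927: Thu/Sun  1928: Sat/Mon ✓  1929: Sun/Wed  1930: Mon/Thu  1931: Tue/Fri  1932: Thu/Sat  1933: Fri/Mon  1934: Sat/Tue  1935: Sun/Wed  1936: Tue/Thu
Both conditions hold in: 1928 — 1.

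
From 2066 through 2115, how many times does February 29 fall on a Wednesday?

3

Leap years in 2066–2115: 11 of them.
Feb 29 weekday advances by 5 (mod 7) from one leap year to the next four years later (or differs when a century non-leap intervenes).
Leap-day weekdays: 2068:Wed✓ 2072:Mon 2076:Sat 2080:Thu 2084:Tue 2088:Sun 2092:Fri 2096:Wed✓ 2104:Fri 2108:Wed✓ 2112:Mon
Wednesday: 2068, 2096, 2108 → 3.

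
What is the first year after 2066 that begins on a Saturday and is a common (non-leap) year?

Jan 1 advances by 2 weekdays after a leap year and by 1 after a common year.
2066: Jan 1 is Friday.
2067: Saturday
2067 begins on a Saturday and is a common year.

2067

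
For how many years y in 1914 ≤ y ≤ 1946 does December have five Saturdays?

14

December has 31 days; it has five Saturdays when Saturday falls among the first (month-length − 28) days — i.e. when December 1 is one of Saturday/Friday/Thursday.
December 1 by year: 1914:Tue 1915:Wed 1916:Fri✓ 1917:Sat✓ 1918:Sun 1919:Mon 1920:Wed 1921:Thu✓ 1922:Fri✓ 1923:Sat✓ 1924:Mon 1925:Tue 1926:Wed 1927:Thu✓ 1928:Sat✓ …(3 more)… 1932:Thu✓ 1933:Fri✓ 1934:Sat✓ 1935:Sun 1936:Tue 1937:Wed 1938:Thu✓ 1939:Fri✓ 1940:Sun 1941:Mon 1942:Tue 1943:Wed 1944:Fri✓ 1945:Sat✓ 1946:Sun
Years with five Saturdays: 1916, 1917, 1921, 1922, 1923, 1927, 1928, 1932, 1933, 1934, 1938, 1939, 1944, 1945 → 14.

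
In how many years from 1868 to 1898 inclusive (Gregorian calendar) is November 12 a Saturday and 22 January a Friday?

Check each year's weekday for November 12 and 22 January:
  1868: Thu/Wed  1869: Fri/Fri  1870: Sat/Sat  1871: Sun/Sun  1872: Tue/Mon  1873: Wed/Wed  1874: Thu/Thu  1875: Fri/Fri  1876: Sun/Sat  1877: Mon/Mon  1878: Tue/Tue  1879: Wed/Wed  1880: Fri/Thu  1881: Sat/Sat  …(3 more)…  1885: Thu/Thu  1886: Fri/Fri  1887: Sat/Sat  1888: Mon/Sun  1889: Tue/Tue  1890: Wed/Wed  1891: Thu/Thu  1892: Sat/Fri ✓  1893: Sun/Sun  1894: Mon/Mon  1895: Tue/Tue  1896: Thu/Wed  1897: Fri/Fri  1898: Sat/Sat
Both conditions hold in: 1892 — 1.

1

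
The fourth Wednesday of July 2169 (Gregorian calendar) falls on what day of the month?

July 1, 2169 is a Saturday, so the first Wednesday is the 5th.
The fourth Wednesday is 5 + 21 = 26.

26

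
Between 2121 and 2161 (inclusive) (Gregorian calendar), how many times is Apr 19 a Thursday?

Track Apr 19's weekday year by year (advancing +1, or +2 across a Feb 29):
  2121: Sat  2122: Sun (+1)  2123: Mon (+1)  2124: Wed (+2)  2125: Thu (+1) ✓
  2126: Fri (+1)  2127: Sat (+1)  2128: Mon (+2)  2129: Tue (+1)  2130: Wed (+1)
  2131: Thu (+1) ✓  2132: Sat (+2)  2133: Sun (+1)  2134: Mon (+1)  … (13 more years) …
  2148: Fri (+2)  2149: Sat (+1)  2150: Sun (+1)  2151: Mon (+1)  2152: Wed (+2)
  2153: Thu (+1) ✓  2154: Fri (+1)  2155: Sat (+1)  2156: Mon (+2)  2157: Tue (+1)
  2158: Wed (+1)  2159: Thu (+1) ✓  2160: Sat (+2)  2161: Sun (+1)
Thursday years: 2125, 2131, 2136, 2142, 2153, 2159 — 6 in total.

6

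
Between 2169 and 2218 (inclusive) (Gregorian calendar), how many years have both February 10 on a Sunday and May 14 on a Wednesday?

1

Check each year's weekday for February 10 and May 14:
  2169: Fri/Sun  2170: Sat/Mon  2171: Sun/Tue  2172: Mon/Thu  2173: Wed/Fri  2174: Thu/Sat  2175: Fri/Sun  2176: Sat/Tue  2177: Mon/Wed  2178: Tue/Thu  2179: Wed/Fri  2180: Thu/Sun  2181: Sat/Mon  2182: Sun/Tue  …(22 more)…  2205: Sun/Tue  2206: Mon/Wed  2207: Tue/Thu  2208: Wed/Sat  2209: Fri/Sun  2210: Sat/Mon  2211: Sun/Tue  2212: Mon/Thu  2213: Wed/Fri  2214: Thu/Sat  2215: Fri/Sun  2216: Sat/Tue  2217: Mon/Wed  2218: Tue/Thu
Both conditions hold in: 2188 — 1.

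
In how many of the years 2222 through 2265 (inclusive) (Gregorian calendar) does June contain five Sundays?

13

June has 30 days; it has five Sundays when Sunday falls among the first (month-length − 28) days — i.e. when June 1 is one of Sunday/Saturday.
June 1 by year: 2222:Sat✓ 2223:Sun✓ 2224:Tue 2225:Wed 2226:Thu 2227:Fri 2228:Sun✓ 2229:Mon 2230:Tue 2231:Wed 2232:Fri 2233:Sat✓ 2234:Sun✓ 2235:Mon 2236:Wed …(14 more)… 2251:Sun✓ 2252:Tue 2253:Wed 2254:Thu 2255:Fri 2256:Sun✓ 2257:Mon 2258:Tue 2259:Wed 2260:Fri 2261:Sat✓ 2262:Sun✓ 2263:Mon 2264:Wed 2265:Thu
Years with five Sundays: 2222, 2223, 2228, 2233, 2234, 2239, 2244, 2245, 2250, 2251, 2256, 2261, 2262 → 13.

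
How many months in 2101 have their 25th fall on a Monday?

2

Check the 25th of each month of 2101: Jan 25: Tue, Feb 25: Fri, Mar 25: Fri, Apr 25: Mon, May 25: Wed, Jun 25: Sat, Jul 25: Mon, Aug 25: Thu, Sep 25: Sun, Oct 25: Tue, Nov 25: Fri, Dec 25: Sun.
Monday occurs in April, July — 2 months.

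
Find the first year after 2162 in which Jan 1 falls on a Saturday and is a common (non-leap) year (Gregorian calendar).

Jan 1 advances by 2 weekdays after a leap year and by 1 after a common year.
2162: Jan 1 is Friday.
2163: Saturday
2163 begins on a Saturday and is a common year.

2163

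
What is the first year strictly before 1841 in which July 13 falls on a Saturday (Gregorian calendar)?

From one year to the next, a fixed date's weekday advances by 1, or by 2 when a Feb 29 lies between the two dates.
1841: July 13 is Tuesday.
1840: Monday (−1)
1839: Saturday (−2)
July 13 falls on a Saturday in 1839.

1839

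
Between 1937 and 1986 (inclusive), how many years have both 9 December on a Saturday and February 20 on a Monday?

5

Check each year's weekday for 9 December and February 20:
  1937: Thu/Sat  1938: Fri/Sun  1939: Sat/Mon ✓  1940: Mon/Tue  1941: Tue/Thu  1942: Wed/Fri  1943: Thu/Sat  1944: Sat/Sun  1945: Sun/Tue  1946: Mon/Wed  1947: Tue/Thu  1948: Thu/Fri  1949: Fri/Sun  1950: Sat/Mon ✓  …(22 more)…  1973: Sun/Tue  1974: Mon/Wed  1975: Tue/Thu  1976: Thu/Fri  1977: Fri/Sun  1978: Sat/Mon ✓  1979: Sun/Tue  1980: Tue/Wed  1981: Wed/Fri  1982: Thu/Sat  1983: Fri/Sun  1984: Sun/Mon  1985: Mon/Wed  1986: Tue/Thu
Both conditions hold in: 1939, 1950, 1961, 1967, 1978 — 5.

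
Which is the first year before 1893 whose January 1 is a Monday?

1883

Jan 1 advances by 2 weekdays after a leap year and by 1 after a common year.
1893: Jan 1 is Sunday.
1892: Friday (leap)
1891: Thursday
1890: Wednesday
1889: Tuesday
1888: Sunday (leap)
1887: Saturday
1886: Friday
1885: Thursday
1884: Tuesday (leap)
1883: Monday
1883 begins on a Monday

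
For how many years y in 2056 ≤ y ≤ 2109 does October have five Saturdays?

October has 31 days; it has five Saturdays when Saturday falls among the first (month-length − 28) days — i.e. when October 1 is one of Saturday/Friday/Thursday.
October 1 by year: 2056:Sun 2057:Mon 2058:Tue 2059:Wed 2060:Fri✓ 2061:Sat✓ 2062:Sun 2063:Mon 2064:Wed 2065:Thu✓ 2066:Fri✓ 2067:Sat✓ 2068:Mon 2069:Tue 2070:Wed …(24 more)… 2095:Sat✓ 2096:Mon 2097:Tue 2098:Wed 2099:Thu✓ 2100:Fri✓ 2101:Sat✓ 2102:Sun 2103:Mon 2104:Wed 2105:Thu✓ 2106:Fri✓ 2107:Sat✓ 2108:Mon 2109:Tue
Years with five Saturdays: 2060, 2061, 2065, 2066, 2067, 2071, 2072, 2076, 2077, 2078, 2082, 2083, 2088, 2089, 2093, 2094, 2095, 2099, 2100, 2101, 2105, 2106, 2107 → 23.

23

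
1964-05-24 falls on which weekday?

Sunday

January 1, 1964 is a Wednesday.
May 24 is day 145 of the year, i.e. 144 days after Jan 1.
144 mod 7 = 4, so advance 4 weekdays from Wednesday: Sunday.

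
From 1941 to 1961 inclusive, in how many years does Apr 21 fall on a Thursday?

Track Apr 21's weekday year by year (advancing +1, or +2 across a Feb 29):
  1941: Mon  1942: Tue (+1)  1943: Wed (+1)  1944: Fri (+2)  1945: Sat (+1)
  1946: Sun (+1)  1947: Mon (+1)  1948: Wed (+2)  1949: Thu (+1) ✓  1950: Fri (+1)
  1951: Sat (+1)  1952: Mon (+2)  1953: Tue (+1)  1954: Wed (+1)  1955: Thu (+1) ✓
  1956: Sat (+2)  1957: Sun (+1)  1958: Mon (+1)  1959: Tue (+1)  1960: Thu (+2) ✓
  1961: Fri (+1)
Thursday years: 1949, 1955, 1960 — 3 in total.

3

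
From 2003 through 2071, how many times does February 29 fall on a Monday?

2

Leap years in 2003–2071: 17 of them.
Feb 29 weekday advances by 5 (mod 7) from one leap year to the next four years later (or differs when a century non-leap intervenes).
Leap-day weekdays: 2004:Sun 2008:Fri 2012:Wed 2016:Mon✓ 2020:Sat 2024:Thu 2028:Tue 2032:Sun 2036:Fri 2040:Wed 2044:Mon✓ 2048:Sat 2052:Thu 2056:Tue 2060:Sun 2064:Fri 2068:Wed
Monday: 2016, 2044 → 2.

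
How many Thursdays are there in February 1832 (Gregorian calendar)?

4

February 1832 has 29 days and begins on Wednesday.
The first Thursday is February 2.
Thursdays fall on 2, 9, 16, 23 — that's 4.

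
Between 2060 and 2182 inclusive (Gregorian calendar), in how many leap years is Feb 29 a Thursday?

Leap years in 2060–2182: 30 of them.
Feb 29 weekday advances by 5 (mod 7) from one leap year to the next four years later (or differs when a century non-leap intervenes).
Leap-day weekdays: 2060:Sun 2064:Fri 2068:Wed 2072:Mon 2076:Sat 2080:Thu✓ 2084:Tue 2088:Sun 2092:Fri 2096:Wed 2104:Fri 2108:Wed 2112:Mon …(4 more)… 2132:Fri 2136:Wed 2140:Mon 2144:Sat 2148:Thu✓ 2152:Tue 2156:Sun 2160:Fri 2164:Wed 2168:Mon 2172:Sat 2176:Thu✓ 2180:Tue
Thursday: 2080, 2120, 2148, 2176 → 4.

4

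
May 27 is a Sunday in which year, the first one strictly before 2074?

2068

From one year to the next, a fixed date's weekday advances by 1, or by 2 when a Feb 29 lies between the two dates.
2074: May 27 is Sunday.
2073: Saturday (−1)
2072: Friday (−1)
2071: Wednesday (−2)
2070: Tuesday (−1)
2069: Monday (−1)
2068: Sunday (−1)
May 27 falls on a Sunday in 2068.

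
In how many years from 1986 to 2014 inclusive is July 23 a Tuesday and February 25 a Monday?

3

Check each year's weekday for July 23 and February 25:
  1986: Wed/Tue  1987: Thu/Wed  1988: Sat/Thu  1989: Sun/Sat  1990: Mon/Sun  1991: Tue/Mon ✓  1992: Thu/Tue  1993: Fri/Thu  1994: Sat/Fri  1995: Sun/Sat  1996: Tue/Sun  1997: Wed/Tue  1998: Thu/Wed  1999: Fri/Thu  2000: Sun/Fri  2001: Mon/Sun  2002: Tue/Mon ✓  2003: Wed/Tue  2004: Fri/Wed  2005: Sat/Fri  2006: Sun/Sat  2007: Mon/Sun  2008: Wed/Mon  2009: Thu/Wed  2010: Fri/Thu  2011: Sat/Fri  2012: Mon/Sat  2013: Tue/Mon ✓  2014: Wed/Tue
Both conditions hold in: 1991, 2002, 2013 — 3.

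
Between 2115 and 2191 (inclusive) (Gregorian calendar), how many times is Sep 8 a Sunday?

11

Track Sep 8's weekday year by year (advancing +1, or +2 across a Feb 29):
  2115: Sun ✓  2116: Tue (+2)  2117: Wed (+1)  2118: Thu (+1)  2119: Fri (+1)
  2120: Sun (+2) ✓  2121: Mon (+1)  2122: Tue (+1)  2123: Wed (+1)  2124: Fri (+2)
  2125: Sat (+1)  2126: Sun (+1) ✓  2127: Mon (+1)  2128: Wed (+2)  … (49 more years) …
  2178: Tue (+1)  2179: Wed (+1)  2180: Fri (+2)  2181: Sat (+1)  2182: Sun (+1) ✓
  2183: Mon (+1)  2184: Wed (+2)  2185: Thu (+1)  2186: Fri (+1)  2187: Sat (+1)
  2188: Mon (+2)  2189: Tue (+1)  2190: Wed (+1)  2191: Thu (+1)
Sunday years: 2115, 2120, 2126, 2137, 2143, 2148, 2154, 2165, 2171, 2176, 2182 — 11 in total.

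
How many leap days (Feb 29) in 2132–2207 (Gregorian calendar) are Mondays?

3

Leap years in 2132–2207: 18 of them.
Feb 29 weekday advances by 5 (mod 7) from one leap year to the next four years later (or differs when a century non-leap intervenes).
Leap-day weekdays: 2132:Fri 2136:Wed 2140:Mon✓ 2144:Sat 2148:Thu 2152:Tue 2156:Sun 2160:Fri 2164:Wed 2168:Mon✓ 2172:Sat 2176:Thu 2180:Tue 2184:Sun 2188:Fri 2192:Wed 2196:Mon✓ 2204:Wed
Monday: 2140, 2168, 2196 → 3.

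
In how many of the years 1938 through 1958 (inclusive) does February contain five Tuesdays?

1

February has 28 days (29 in leap years); it has five Tuesdays when Tuesday falls among the first (month-length − 28) days — i.e. when February 1 is Tuesday in a leap year (never in a common year).
February 1 by year: 1938:Tue 1939:Wed 1940:Thu 1941:Sat 1942:Sun 1943:Mon 1944:Tue✓ 1945:Thu 1946:Fri 1947:Sat 1948:Sun 1949:Tue 1950:Wed 1951:Thu 1952:Fri 1953:Sun 1954:Mon 1955:Tue 1956:Wed 1957:Fri 1958:Sat
Years with five Tuesdays: 1944 → 1.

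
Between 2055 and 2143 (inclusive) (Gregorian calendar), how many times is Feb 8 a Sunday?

Track Feb 8's weekday year by year (advancing +1, or +2 across a Feb 29):
  2055: Mon  2056: Tue (+1)  2057: Thu (+2)  2058: Fri (+1)  2059: Sat (+1)
  2060: Sun (+1) ✓  2061: Tue (+2)  2062: Wed (+1)  2063: Thu (+1)  2064: Fri (+1)
  2065: Sun (+2) ✓  2066: Mon (+1)  2067: Tue (+1)  2068: Wed (+1)  … (61 more years) …
  2130: Wed (+1)  2131: Thu (+1)  2132: Fri (+1)  2133: Sun (+2) ✓  2134: Mon (+1)
  2135: Tue (+1)  2136: Wed (+1)  2137: Fri (+2)  2138: Sat (+1)  2139: Sun (+1) ✓
  2140: Mon (+1)  2141: Wed (+2)  2142: Thu (+1)  2143: Fri (+1)
Sunday years: 2060, 2065, 2071, 2082, 2088, 2093, 2099, 2105, 2111, 2122, 2128, 2133, 2139 — 13 in total.

13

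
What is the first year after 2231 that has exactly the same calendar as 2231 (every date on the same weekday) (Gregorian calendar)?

2242

Two years share a calendar iff Jan 1 falls on the same weekday and both are leap or both are common. 2231: Jan 1 is Saturday, common year.
2232: Jan 1 Sunday, leap
2233: Jan 1 Tuesday, common
2234: Jan 1 Wednesday, common
2235: Jan 1 Thursday, common
2236: Jan 1 Friday, leap
2237: Jan 1 Sunday, common
2238: Jan 1 Monday, common
2239: Jan 1 Tuesday, common
2240: Jan 1 Wednesday, leap
2241: Jan 1 Friday, common
2242: Jan 1 Saturday, common
2242 matches on both conditions.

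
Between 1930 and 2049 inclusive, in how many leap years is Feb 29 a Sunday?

Leap years in 1930–2049: 30 of them.
Feb 29 weekday advances by 5 (mod 7) from one leap year to the next four years later (or differs when a century non-leap intervenes).
Leap-day weekdays: 1932:Mon 1936:Sat 1940:Thu 1944:Tue 1948:Sun✓ 1952:Fri 1956:Wed 1960:Mon 1964:Sat 1968:Thu 1972:Tue 1976:Sun✓ 1980:Fri …(4 more)… 2000:Tue 2004:Sun✓ 2008:Fri 2012:Wed 2016:Mon 2020:Sat 2024:Thu 2028:Tue 2032:Sun✓ 2036:Fri 2040:Wed 2044:Mon 2048:Sat
Sunday: 1948, 1976, 2004, 2032 → 4.

4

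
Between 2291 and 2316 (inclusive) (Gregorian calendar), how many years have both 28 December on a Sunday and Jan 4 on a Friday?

0

Check each year's weekday for 28 December and Jan 4:
  2291: Mon/Sun  2292: Wed/Mon  2293: Thu/Wed  2294: Fri/Thu  2295: Sat/Fri  2296: Mon/Sat  2297: Tue/Mon  2298: Wed/Tue  2299: Thu/Wed  2300: Fri/Thu  2301: Sat/Fri  2302: Sun/Sat  2303: Mon/Sun  2304: Wed/Mon  2305: Thu/Wed  2306: Fri/Thu  2307: Sat/Fri  2308: Mon/Sat  2309: Tue/Mon  2310: Wed/Tue  2311: Thu/Wed  2312: Sat/Thu  2313: Sun/Sat  2314: Mon/Sun  2315: Tue/Mon  2316: Thu/Tue
Both conditions hold in: no year — 0.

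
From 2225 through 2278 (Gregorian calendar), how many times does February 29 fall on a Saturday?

2

Leap years in 2225–2278: 13 of them.
Feb 29 weekday advances by 5 (mod 7) from one leap year to the next four years later (or differs when a century non-leap intervenes).
Leap-day weekdays: 2228:Fri 2232:Wed 2236:Mon 2240:Sat✓ 2244:Thu 2248:Tue 2252:Sun 2256:Fri 2260:Wed 2264:Mon 2268:Sat✓ 2272:Thu 2276:Tue
Saturday: 2240, 2268 → 2.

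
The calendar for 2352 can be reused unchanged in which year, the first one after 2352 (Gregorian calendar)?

Two years share a calendar iff Jan 1 falls on the same weekday and both are leap or both are common. 2352: Jan 1 is Tuesday, leap year.
2353: Jan 1 Thursday, common
2354: Jan 1 Friday, common
2355: Jan 1 Saturday, common
2356: Jan 1 Sunday, leap
2357: Jan 1 Tuesday, common
2358: Jan 1 Wednesday, common
2359: Jan 1 Thursday, common
2360: Jan 1 Friday, leap
2361: Jan 1 Sunday, common
2362: Jan 1 Monday, common
2363: Jan 1 Tuesday, common
2364: Jan 1 Wednesday, leap
2365: Jan 1 Friday, common
2366: Jan 1 Saturday, common
2367: Jan 1 Sunday, common
2368: Jan 1 Monday, leap
2369: Jan 1 Wednesday, common
2370: Jan 1 Thursday, common
2371: Jan 1 Friday, common
2372: Jan 1 Saturday, leap
2373: Jan 1 Monday, common
2374: Jan 1 Tuesday, common
2375: Jan 1 Wednesday, common
2376: Jan 1 Thursday, leap
2377: Jan 1 Saturday, common
2378: Jan 1 Sunday, common
2379: Jan 1 Monday, common
2380: Jan 1 Tuesday, leap
2380 matches on both conditions.

2380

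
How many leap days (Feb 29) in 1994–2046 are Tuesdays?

Leap years in 1994–2046: 13 of them.
Feb 29 weekday advances by 5 (mod 7) from one leap year to the next four years later (or differs when a century non-leap intervenes).
Leap-day weekdays: 1996:Thu 2000:Tue✓ 2004:Sun 2008:Fri 2012:Wed 2016:Mon 2020:Sat 2024:Thu 2028:Tue✓ 2032:Sun 2036:Fri 2040:Wed 2044:Mon
Tuesday: 2000, 2028 → 2.

2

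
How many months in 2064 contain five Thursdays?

4

A month of length L has five Thursdays iff its first Thursday is on day ≤ L−28 (so day 1–3 in a 31-day month, 1–2 in a 30-day month, day 1 in a leap February).
Checking each month of 2064: Jan starts Tue (31d) ✓; Feb starts Fri (29d); Mar starts Sat (31d); Apr starts Tue (30d); May starts Thu (31d) ✓; Jun starts Sun (30d); Jul starts Tue (31d) ✓; Aug starts Fri (31d); Sep starts Mon (30d); Oct starts Wed (31d) ✓; Nov starts Sat (30d); Dec starts Mon (31d).
Five-Thursday months: January, May, July, October → 4.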